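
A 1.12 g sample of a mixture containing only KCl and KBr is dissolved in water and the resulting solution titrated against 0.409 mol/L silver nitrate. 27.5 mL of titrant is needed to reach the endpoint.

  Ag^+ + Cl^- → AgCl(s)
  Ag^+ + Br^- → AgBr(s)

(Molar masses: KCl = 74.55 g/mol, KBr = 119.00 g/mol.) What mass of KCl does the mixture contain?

n(AgNO3) = 0.0275 × 0.409 = 0.0112 mol
Let x = n(KCl), y = n(KBr).
Titrant: 1x + 1y = 0.0112;  mass: 74.55x + 119.00y = 1.12
Solving, x = 4.91 × 10^-3 mol, y = 6.33 × 10^-3 mol
mass of KCl = 4.91 × 10^-3 × 74.55 = 0.366 g

0.366 g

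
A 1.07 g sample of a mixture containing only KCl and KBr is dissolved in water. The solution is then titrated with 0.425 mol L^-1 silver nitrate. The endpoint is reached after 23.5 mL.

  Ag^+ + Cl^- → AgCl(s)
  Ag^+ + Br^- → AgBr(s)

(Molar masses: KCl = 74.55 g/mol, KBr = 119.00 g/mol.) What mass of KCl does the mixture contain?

0.199 g

n(AgNO3) = 0.0235 × 0.425 = 9.99 × 10^-3 mol
Let x = n(KCl), y = n(KBr).
Titrant: 1x + 1y = 9.99 × 10^-3;  mass: 74.55x + 119.00y = 1.07
Solving, x = 2.67 × 10^-3 mol, y = 7.32 × 10^-3 mol
mass of KCl = 2.67 × 10^-3 × 74.55 = 0.199 g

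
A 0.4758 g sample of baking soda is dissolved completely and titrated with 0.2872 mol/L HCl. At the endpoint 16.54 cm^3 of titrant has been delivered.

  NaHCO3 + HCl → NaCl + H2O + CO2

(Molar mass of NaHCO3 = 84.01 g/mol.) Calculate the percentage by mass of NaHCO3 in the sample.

83.87 %

n(HCl) = 0.01654 L × 0.2872 mol/L = 4.750 × 10^-3 mol
n(NaHCO3) = 4.750 × 10^-3 mol (1:1 ratio)
mass of NaHCO3 = 4.750 × 10^-3 × 84.01 g/mol = 0.3991 g
% NaHCO3 = 0.3991 / 0.4758 × 100 = 83.87 %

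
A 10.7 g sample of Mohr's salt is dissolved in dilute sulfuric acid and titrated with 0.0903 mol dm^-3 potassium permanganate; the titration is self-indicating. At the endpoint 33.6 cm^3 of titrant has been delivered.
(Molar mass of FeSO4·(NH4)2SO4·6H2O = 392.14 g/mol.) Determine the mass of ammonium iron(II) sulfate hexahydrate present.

MnO4^- + 5 Fe^2+ + 8 H^+ → Mn^2+ + 5 Fe^3+ + 4 H2O
n(KMnO4) = 0.0336 L × 0.0903 mol/L = 3.03 × 10^-3 mol
From the 5:1 ratio, n(FeSO4·(NH4)2SO4·6H2O) = 5/1 × 3.03 × 10^-3 = 0.0152 mol
mass of FeSO4·(NH4)2SO4·6H2O = 0.0152 × 392.14 g/mol = 5.95 g

5.95 g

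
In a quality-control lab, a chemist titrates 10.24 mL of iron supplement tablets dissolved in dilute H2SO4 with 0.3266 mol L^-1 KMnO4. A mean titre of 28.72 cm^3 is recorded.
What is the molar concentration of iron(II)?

MnO4^- + 5 Fe^2+ + 8 H^+ → Mn^2+ + 5 Fe^3+ + 4 H2O
n(KMnO4) = 0.02872 L × 0.3266 mol/L = 9.380 × 10^-3 mol
From the 5:1 mole ratio, n(Fe2+) = 5/1 × 9.380 × 10^-3 = 0.04690 mol
[Fe2+] = 0.04690 mol / 0.01024 L = 4.580 mol/L

4.580 mol/L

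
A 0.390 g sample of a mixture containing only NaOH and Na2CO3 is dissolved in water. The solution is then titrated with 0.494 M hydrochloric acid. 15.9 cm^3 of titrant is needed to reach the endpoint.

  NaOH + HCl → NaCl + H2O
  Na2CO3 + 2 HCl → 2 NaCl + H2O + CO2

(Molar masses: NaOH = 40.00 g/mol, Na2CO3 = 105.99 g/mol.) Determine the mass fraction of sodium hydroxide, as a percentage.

n(HCl) = 0.0159 × 0.494 = 7.85 × 10^-3 mol
Let x = n(NaOH), y = n(Na2CO3).
Titrant: 1x + 2y = 7.85 × 10^-3;  mass: 40.00x + 105.99y = 0.390
Solving, x = 2.02 × 10^-3 mol, y = 2.92 × 10^-3 mol
mass of NaOH = 2.02 × 10^-3 × 40.00 = 0.0808 g
% NaOH = 0.0808 / 0.390 × 100 = 20.7 %

20.7 %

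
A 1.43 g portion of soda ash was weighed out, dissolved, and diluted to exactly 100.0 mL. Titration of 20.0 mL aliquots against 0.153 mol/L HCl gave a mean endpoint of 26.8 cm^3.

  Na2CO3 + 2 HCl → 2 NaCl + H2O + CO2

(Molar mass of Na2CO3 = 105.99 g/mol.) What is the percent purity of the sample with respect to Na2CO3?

n(HCl) per titration = 0.0268 × 0.153 = 4.10 × 10^-3 mol
From the 1:2 ratio, n(Na2CO3) in each aliquot = 1/2 × 4.10 × 10^-3 = 2.05 × 10^-3 mol
n(Na2CO3) in the whole flask = 2.05 × 10^-3 × 100.0/20.0 = 0.0103 mol
mass of Na2CO3 = 0.0103 × 105.99 = 1.09 g
% Na2CO3 = 1.09 / 1.43 × 100 = 76.0 %

76.0 %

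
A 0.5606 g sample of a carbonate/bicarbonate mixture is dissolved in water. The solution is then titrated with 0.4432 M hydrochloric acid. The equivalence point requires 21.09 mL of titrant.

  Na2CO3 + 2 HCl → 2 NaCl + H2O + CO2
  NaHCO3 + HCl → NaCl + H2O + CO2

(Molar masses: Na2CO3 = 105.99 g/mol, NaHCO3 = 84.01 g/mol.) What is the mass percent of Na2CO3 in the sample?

n(HCl) = 0.02109 × 0.4432 = 9.347 × 10^-3 mol
Let x = n(Na2CO3), y = n(NaHCO3).
Titrant: 2x + 1y = 9.347 × 10^-3;  mass: 105.99x + 84.01y = 0.5606
Solving, x = 3.622 × 10^-3 mol, y = 2.104 × 10^-3 mol
mass of Na2CO3 = 3.622 × 10^-3 × 105.99 = 0.3839 g
% Na2CO3 = 0.3839 / 0.5606 × 100 = 68.47 %

68.47 %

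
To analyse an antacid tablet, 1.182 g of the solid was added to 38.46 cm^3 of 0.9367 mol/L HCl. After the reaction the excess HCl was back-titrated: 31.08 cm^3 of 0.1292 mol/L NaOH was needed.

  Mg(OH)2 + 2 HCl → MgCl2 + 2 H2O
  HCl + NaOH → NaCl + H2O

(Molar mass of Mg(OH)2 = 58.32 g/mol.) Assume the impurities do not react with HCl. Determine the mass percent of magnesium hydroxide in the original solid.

78.97 %

n(HCl) added = 0.03846 × 0.9367 = 0.03603 mol
n(NaOH) used in back-titration = 0.03108 × 0.1292 = 4.016 × 10^-3 mol
n(HCl) left over = 4.016 × 10^-3 mol (1:1 ratio)
n(HCl) consumed by analyte = 0.03603 − 4.016 × 10^-3 = 0.03201 mol
From the 1:2 ratio, n(Mg(OH)2) = 1/2 × 0.03201 = 0.01600 mol
mass of Mg(OH)2 = 0.01600 × 58.32 = 0.9334 g
% Mg(OH)2 = 0.9334 / 1.182 × 100 = 78.97 %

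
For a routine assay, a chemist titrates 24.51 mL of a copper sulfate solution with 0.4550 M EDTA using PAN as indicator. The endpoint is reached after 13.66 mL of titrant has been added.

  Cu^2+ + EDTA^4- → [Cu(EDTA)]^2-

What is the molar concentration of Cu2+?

n(EDTA) = 0.01366 L × 0.4550 mol/L = 6.215 × 10^-3 mol
n(Cu2+) = 6.215 × 10^-3 mol (1:1 mole ratio)
[Cu2+] = 6.215 × 10^-3 mol / 0.02451 L = 0.2536 mol/L

0.2536 M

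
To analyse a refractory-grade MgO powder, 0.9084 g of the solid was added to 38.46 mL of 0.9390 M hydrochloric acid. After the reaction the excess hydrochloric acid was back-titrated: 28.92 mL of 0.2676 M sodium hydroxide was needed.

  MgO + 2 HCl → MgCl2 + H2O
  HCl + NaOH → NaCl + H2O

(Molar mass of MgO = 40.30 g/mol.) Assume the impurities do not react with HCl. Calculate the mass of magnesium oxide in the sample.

n(HCl) added = 0.03846 × 0.9390 = 0.03611 mol
n(NaOH) used in back-titration = 0.02892 × 0.2676 = 7.739 × 10^-3 mol
n(HCl) left over = 7.739 × 10^-3 mol (1:1 ratio)
n(HCl) consumed by analyte = 0.03611 − 7.739 × 10^-3 = 0.02837 mol
From the 1:2 ratio, n(MgO) = 1/2 × 0.02837 = 0.01419 mol
mass of MgO = 0.01419 × 40.30 = 0.5718 g

0.5718 g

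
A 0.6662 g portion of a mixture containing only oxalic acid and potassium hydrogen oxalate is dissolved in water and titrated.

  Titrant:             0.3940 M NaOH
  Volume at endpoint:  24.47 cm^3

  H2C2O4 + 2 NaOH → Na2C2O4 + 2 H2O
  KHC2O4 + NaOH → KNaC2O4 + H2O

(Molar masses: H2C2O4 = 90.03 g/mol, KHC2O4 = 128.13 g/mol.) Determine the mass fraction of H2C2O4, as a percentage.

46.27 %

n(NaOH) = 0.02447 × 0.3940 = 9.641 × 10^-3 mol
Let x = n(H2C2O4), y = n(KHC2O4).
Titrant: 2x + 1y = 9.641 × 10^-3;  mass: 90.03x + 128.13y = 0.6662
Solving, x = 3.424 × 10^-3 mol, y = 2.794 × 10^-3 mol
mass of H2C2O4 = 3.424 × 10^-3 × 90.03 = 0.3082 g
% H2C2O4 = 0.3082 / 0.6662 × 100 = 46.27 %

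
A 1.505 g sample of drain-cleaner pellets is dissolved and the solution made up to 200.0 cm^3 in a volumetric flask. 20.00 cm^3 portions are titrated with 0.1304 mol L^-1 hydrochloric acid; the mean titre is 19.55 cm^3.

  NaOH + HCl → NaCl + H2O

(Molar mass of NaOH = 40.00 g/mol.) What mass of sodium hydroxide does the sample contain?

n(HCl) per titration = 0.01955 × 0.1304 = 2.549 × 10^-3 mol
n(NaOH) in each aliquot = 2.549 × 10^-3 mol (1:1 ratio)
n(NaOH) in the whole flask = 2.549 × 10^-3 × 200.0/20.00 = 0.02549 mol
mass of NaOH = 0.02549 × 40.00 = 1.020 g

1.020 g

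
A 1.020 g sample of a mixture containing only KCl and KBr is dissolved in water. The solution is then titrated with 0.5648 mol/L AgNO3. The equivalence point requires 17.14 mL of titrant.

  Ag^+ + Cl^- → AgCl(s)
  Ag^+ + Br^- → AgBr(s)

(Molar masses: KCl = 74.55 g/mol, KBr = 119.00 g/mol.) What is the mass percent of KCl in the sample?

n(AgNO3) = 0.01714 × 0.5648 = 9.681 × 10^-3 mol
Let x = n(KCl), y = n(KBr).
Titrant: 1x + 1y = 9.681 × 10^-3;  mass: 74.55x + 119.00y = 1.020
Solving, x = 2.970 × 10^-3 mol, y = 6.711 × 10^-3 mol
mass of KCl = 2.970 × 10^-3 × 74.55 = 0.2214 g
% KCl = 0.2214 / 1.020 × 100 = 21.70 %

21.70 %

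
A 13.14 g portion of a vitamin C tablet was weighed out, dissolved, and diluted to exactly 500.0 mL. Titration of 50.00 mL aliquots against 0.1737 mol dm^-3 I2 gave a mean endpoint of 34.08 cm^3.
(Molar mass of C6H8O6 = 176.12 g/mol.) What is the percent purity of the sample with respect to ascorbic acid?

C6H8O6 + I2 → C6H6O6 + 2 HI
n(I2) per titration = 0.03408 × 0.1737 = 5.920 × 10^-3 mol
n(C6H8O6) in each aliquot = 5.920 × 10^-3 mol (1:1 ratio)
n(C6H8O6) in the whole flask = 5.920 × 10^-3 × 500.0/50.00 = 0.05920 mol
mass of C6H8O6 = 0.05920 × 176.12 = 10.43 g
% C6H8O6 = 10.43 / 13.14 × 100 = 79.34 %

79.34 %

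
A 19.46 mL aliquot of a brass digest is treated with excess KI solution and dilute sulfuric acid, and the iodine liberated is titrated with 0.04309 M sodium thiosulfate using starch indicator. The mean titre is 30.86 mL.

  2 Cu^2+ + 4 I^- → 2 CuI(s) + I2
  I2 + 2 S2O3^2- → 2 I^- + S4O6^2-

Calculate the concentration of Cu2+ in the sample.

0.06833 M

n(S2O3^2-) = 0.03086 × 0.04309 = 1.330 × 10^-3 mol
n(I2) = n(S2O3^2-)/2 = 6.649 × 10^-4 mol
From the 2:1 ratio, n(Cu2+) in the aliquot = 2/1 × 6.649 × 10^-4 = 1.330 × 10^-3 mol
[Cu2+] = 1.330 × 10^-3 / 0.01946 = 0.06833 mol/L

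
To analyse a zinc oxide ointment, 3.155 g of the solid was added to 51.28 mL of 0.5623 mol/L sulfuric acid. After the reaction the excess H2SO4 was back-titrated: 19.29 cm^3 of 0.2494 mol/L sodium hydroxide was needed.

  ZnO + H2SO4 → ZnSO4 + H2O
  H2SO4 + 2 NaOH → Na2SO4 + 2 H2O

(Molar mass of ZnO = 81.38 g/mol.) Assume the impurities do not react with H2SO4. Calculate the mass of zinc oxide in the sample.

2.151 g

n(H2SO4) added = 0.05128 × 0.5623 = 0.02883 mol
n(NaOH) used in back-titration = 0.01929 × 0.2494 = 4.811 × 10^-3 mol
From the 1:2 ratio, n(H2SO4) left over = 1/2 × 4.811 × 10^-3 = 2.405 × 10^-3 mol
n(H2SO4) consumed by analyte = 0.02883 − 2.405 × 10^-3 = 0.02643 mol
n(ZnO) = 0.02643 mol (1:1 ratio)
mass of ZnO = 0.02643 × 81.38 = 2.151 g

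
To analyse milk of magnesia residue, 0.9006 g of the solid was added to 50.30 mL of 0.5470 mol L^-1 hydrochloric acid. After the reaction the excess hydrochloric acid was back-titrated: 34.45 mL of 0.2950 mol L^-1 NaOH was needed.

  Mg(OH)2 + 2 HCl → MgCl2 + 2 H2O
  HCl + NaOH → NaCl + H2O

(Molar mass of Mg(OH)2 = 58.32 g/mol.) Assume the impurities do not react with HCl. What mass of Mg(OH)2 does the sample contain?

0.5060 g

n(HCl) added = 0.05030 × 0.5470 = 0.02751 mol
n(NaOH) used in back-titration = 0.03445 × 0.2950 = 0.01016 mol
n(HCl) left over = 0.01016 mol (1:1 ratio)
n(HCl) consumed by analyte = 0.02751 − 0.01016 = 0.01735 mol
From the 1:2 ratio, n(Mg(OH)2) = 1/2 × 0.01735 = 8.676 × 10^-3 mol
mass of Mg(OH)2 = 8.676 × 10^-3 × 58.32 = 0.5060 g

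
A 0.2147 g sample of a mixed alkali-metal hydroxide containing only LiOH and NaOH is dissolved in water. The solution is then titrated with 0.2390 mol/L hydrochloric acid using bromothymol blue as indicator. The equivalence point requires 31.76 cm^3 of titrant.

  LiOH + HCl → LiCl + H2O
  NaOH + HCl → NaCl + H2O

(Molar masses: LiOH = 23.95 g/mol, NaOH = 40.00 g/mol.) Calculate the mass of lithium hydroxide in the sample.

0.1327 g

n(HCl) = 0.03176 × 0.2390 = 7.591 × 10^-3 mol
Let x = n(LiOH), y = n(NaOH).
Titrant: 1x + 1y = 7.591 × 10^-3;  mass: 23.95x + 40.00y = 0.2147
Solving, x = 5.541 × 10^-3 mol, y = 2.050 × 10^-3 mol
mass of LiOH = 5.541 × 10^-3 × 23.95 = 0.1327 g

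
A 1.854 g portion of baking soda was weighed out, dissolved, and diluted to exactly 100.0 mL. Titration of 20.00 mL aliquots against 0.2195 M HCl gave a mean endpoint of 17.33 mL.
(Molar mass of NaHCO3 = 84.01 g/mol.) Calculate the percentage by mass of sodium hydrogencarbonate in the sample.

86.18 %

NaHCO3 + HCl → NaCl + H2O + CO2
n(HCl) per titration = 0.01733 × 0.2195 = 3.804 × 10^-3 mol
n(NaHCO3) in each aliquot = 3.804 × 10^-3 mol (1:1 ratio)
n(NaHCO3) in the whole flask = 3.804 × 10^-3 × 100.0/20.00 = 0.01902 mol
mass of NaHCO3 = 0.01902 × 84.01 = 1.598 g
% NaHCO3 = 1.598 / 1.854 × 100 = 86.18 %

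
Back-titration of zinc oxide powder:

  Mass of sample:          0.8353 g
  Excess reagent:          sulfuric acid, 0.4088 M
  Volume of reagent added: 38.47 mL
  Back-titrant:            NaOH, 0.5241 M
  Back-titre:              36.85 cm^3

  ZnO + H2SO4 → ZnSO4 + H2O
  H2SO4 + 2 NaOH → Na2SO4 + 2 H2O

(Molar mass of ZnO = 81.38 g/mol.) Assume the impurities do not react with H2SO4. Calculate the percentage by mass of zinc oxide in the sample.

n(H2SO4) added = 0.03847 × 0.4088 = 0.01573 mol
n(NaOH) used in back-titration = 0.03685 × 0.5241 = 0.01931 mol
From the 1:2 ratio, n(H2SO4) left over = 1/2 × 0.01931 = 9.657 × 10^-3 mol
n(H2SO4) consumed by analyte = 0.01573 − 9.657 × 10^-3 = 6.070 × 10^-3 mol
n(ZnO) = 6.070 × 10^-3 mol (1:1 ratio)
mass of ZnO = 6.070 × 10^-3 × 81.38 = 0.4940 g
% ZnO = 0.4940 / 0.8353 × 100 = 59.14 %

59.14 %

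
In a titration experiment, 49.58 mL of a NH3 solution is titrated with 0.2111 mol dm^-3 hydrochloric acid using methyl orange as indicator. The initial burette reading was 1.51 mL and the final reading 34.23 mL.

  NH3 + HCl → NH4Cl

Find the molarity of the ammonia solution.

0.1393 mol/L

n(HCl) = 0.03272 L × 0.2111 mol/L = 6.907 × 10^-3 mol
n(NH3) = 6.907 × 10^-3 mol (1:1 mole ratio)
[NH3] = 6.907 × 10^-3 mol / 0.04958 L = 0.1393 mol/L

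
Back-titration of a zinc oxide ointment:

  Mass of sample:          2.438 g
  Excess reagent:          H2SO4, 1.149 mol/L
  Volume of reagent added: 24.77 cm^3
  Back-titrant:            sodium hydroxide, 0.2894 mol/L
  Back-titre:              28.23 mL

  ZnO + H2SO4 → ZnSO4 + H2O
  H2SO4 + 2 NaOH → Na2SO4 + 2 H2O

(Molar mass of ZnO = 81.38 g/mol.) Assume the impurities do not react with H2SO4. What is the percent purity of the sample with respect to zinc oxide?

81.37 %

n(H2SO4) added = 0.02477 × 1.149 = 0.02846 mol
n(NaOH) used in back-titration = 0.02823 × 0.2894 = 8.170 × 10^-3 mol
From the 1:2 ratio, n(H2SO4) left over = 1/2 × 8.170 × 10^-3 = 4.085 × 10^-3 mol
n(H2SO4) consumed by analyte = 0.02846 − 4.085 × 10^-3 = 0.02438 mol
n(ZnO) = 0.02438 mol (1:1 ratio)
mass of ZnO = 0.02438 × 81.38 = 1.984 g
% ZnO = 1.984 / 2.438 × 100 = 81.37 %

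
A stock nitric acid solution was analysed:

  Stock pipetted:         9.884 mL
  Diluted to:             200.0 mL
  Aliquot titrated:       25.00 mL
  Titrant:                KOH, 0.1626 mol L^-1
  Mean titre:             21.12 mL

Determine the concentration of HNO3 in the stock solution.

2.780 mol/L

HNO3 + KOH → KNO3 + H2O
n(KOH) = 0.02112 × 0.1626 = 3.434 × 10^-3 mol
n(HNO3) in the aliquot = 3.434 × 10^-3 mol (1:1 ratio)
[HNO3]_dilute = 3.434 × 10^-3 / 0.02500 = 0.1374 mol/L
Dilution factor = 200.0 / 9.884 = 20.23
[HNO3]_stock = 0.1374 × 20.23 = 2.780 mol/L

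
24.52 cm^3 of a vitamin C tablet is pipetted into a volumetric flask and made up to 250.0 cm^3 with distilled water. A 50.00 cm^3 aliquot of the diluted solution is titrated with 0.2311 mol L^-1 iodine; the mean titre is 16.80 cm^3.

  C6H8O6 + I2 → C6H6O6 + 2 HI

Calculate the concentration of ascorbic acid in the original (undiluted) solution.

n(I2) = 0.01680 × 0.2311 = 3.882 × 10^-3 mol
n(C6H8O6) in the aliquot = 3.882 × 10^-3 mol (1:1 ratio)
[C6H8O6]_dilute = 3.882 × 10^-3 / 0.05000 = 0.07765 mol/L
Dilution factor = 250.0 / 24.52 = 10.20
[C6H8O6]_stock = 0.07765 × 10.20 = 0.7917 mol/L

0.7917 mol/L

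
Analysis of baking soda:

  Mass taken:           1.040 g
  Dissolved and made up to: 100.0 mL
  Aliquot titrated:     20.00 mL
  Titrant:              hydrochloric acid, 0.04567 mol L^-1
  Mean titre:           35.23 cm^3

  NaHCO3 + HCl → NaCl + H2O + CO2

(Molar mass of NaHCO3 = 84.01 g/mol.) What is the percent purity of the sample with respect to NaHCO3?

n(HCl) per titration = 0.03523 × 0.04567 = 1.609 × 10^-3 mol
n(NaHCO3) in each aliquot = 1.609 × 10^-3 mol (1:1 ratio)
n(NaHCO3) in the whole flask = 1.609 × 10^-3 × 100.0/20.00 = 8.045 × 10^-3 mol
mass of NaHCO3 = 8.045 × 10^-3 × 84.01 = 0.6758 g
% NaHCO3 = 0.6758 / 1.040 × 100 = 64.98 %

64.98 %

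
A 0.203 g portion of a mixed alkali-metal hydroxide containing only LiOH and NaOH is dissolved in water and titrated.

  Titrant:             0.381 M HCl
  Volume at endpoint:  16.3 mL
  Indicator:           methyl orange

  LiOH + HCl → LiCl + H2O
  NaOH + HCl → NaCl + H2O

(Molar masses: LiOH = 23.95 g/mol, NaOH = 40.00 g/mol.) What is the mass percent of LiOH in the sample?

33.4 %

n(HCl) = 0.0163 × 0.381 = 6.21 × 10^-3 mol
Let x = n(LiOH), y = n(NaOH).
Titrant: 1x + 1y = 6.21 × 10^-3;  mass: 23.95x + 40.00y = 0.203
Solving, x = 2.83 × 10^-3 mol, y = 3.38 × 10^-3 mol
mass of LiOH = 2.83 × 10^-3 × 23.95 = 0.0678 g
% LiOH = 0.0678 / 0.203 × 100 = 33.4 %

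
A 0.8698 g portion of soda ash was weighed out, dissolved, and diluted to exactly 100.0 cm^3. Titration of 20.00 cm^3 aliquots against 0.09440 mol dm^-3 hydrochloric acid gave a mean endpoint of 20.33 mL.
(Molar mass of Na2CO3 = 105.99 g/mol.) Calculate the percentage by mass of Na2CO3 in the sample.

58.46 %

Na2CO3 + 2 HCl → 2 NaCl + H2O + CO2
n(HCl) per titration = 0.02033 × 0.09440 = 1.919 × 10^-3 mol
From the 1:2 ratio, n(Na2CO3) in each aliquot = 1/2 × 1.919 × 10^-3 = 9.596 × 10^-4 mol
n(Na2CO3) in the whole flask = 9.596 × 10^-4 × 100.0/20.00 = 4.798 × 10^-3 mol
mass of Na2CO3 = 4.798 × 10^-3 × 105.99 = 0.5085 g
% Na2CO3 = 0.5085 / 0.8698 × 100 = 58.46 %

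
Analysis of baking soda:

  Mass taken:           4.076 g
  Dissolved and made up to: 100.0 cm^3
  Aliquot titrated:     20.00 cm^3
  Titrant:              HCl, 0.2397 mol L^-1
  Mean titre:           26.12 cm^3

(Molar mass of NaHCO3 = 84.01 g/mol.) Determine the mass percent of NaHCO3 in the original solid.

64.52 %

NaHCO3 + HCl → NaCl + H2O + CO2
n(HCl) per titration = 0.02612 × 0.2397 = 6.261 × 10^-3 mol
n(NaHCO3) in each aliquot = 6.261 × 10^-3 mol (1:1 ratio)
n(NaHCO3) in the whole flask = 6.261 × 10^-3 × 100.0/20.00 = 0.03130 mol
mass of NaHCO3 = 0.03130 × 84.01 = 2.630 g
% NaHCO3 = 2.630 / 4.076 × 100 = 64.52 %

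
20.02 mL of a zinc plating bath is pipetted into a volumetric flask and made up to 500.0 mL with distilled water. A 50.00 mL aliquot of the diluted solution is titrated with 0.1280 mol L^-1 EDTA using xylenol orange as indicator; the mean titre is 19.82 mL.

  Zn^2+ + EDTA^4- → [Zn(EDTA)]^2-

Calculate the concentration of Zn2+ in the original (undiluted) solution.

1.267 mol/L

n(EDTA) = 0.01982 × 0.1280 = 2.537 × 10^-3 mol
n(Zn2+) in the aliquot = 2.537 × 10^-3 mol (1:1 ratio)
[Zn2+]_dilute = 2.537 × 10^-3 / 0.05000 = 0.05074 mol/L
Dilution factor = 500.0 / 20.02 = 24.98
[Zn2+]_stock = 0.05074 × 24.98 = 1.267 mol/L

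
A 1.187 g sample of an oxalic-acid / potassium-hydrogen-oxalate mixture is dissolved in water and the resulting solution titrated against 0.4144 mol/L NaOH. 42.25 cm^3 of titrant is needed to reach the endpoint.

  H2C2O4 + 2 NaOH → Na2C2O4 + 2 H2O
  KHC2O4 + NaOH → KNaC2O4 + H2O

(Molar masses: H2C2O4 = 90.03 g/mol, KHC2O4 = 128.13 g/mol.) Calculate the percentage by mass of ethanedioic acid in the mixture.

n(NaOH) = 0.04225 × 0.4144 = 0.01751 mol
Let x = n(H2C2O4), y = n(KHC2O4).
Titrant: 2x + 1y = 0.01751;  mass: 90.03x + 128.13y = 1.187
Solving, x = 6.355 × 10^-3 mol, y = 4.799 × 10^-3 mol
mass of H2C2O4 = 6.355 × 10^-3 × 90.03 = 0.5721 g
% H2C2O4 = 0.5721 / 1.187 × 100 = 48.20 %

48.20 %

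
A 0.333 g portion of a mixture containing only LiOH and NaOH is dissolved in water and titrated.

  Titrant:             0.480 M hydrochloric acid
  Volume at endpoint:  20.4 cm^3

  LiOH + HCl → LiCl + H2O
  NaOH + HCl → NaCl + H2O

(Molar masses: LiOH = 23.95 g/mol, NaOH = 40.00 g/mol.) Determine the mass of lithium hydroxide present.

n(HCl) = 0.0204 × 0.480 = 9.79 × 10^-3 mol
Let x = n(LiOH), y = n(NaOH).
Titrant: 1x + 1y = 9.79 × 10^-3;  mass: 23.95x + 40.00y = 0.333
Solving, x = 3.66 × 10^-3 mol, y = 6.14 × 10^-3 mol
mass of LiOH = 3.66 × 10^-3 × 23.95 = 0.0876 g

0.0876 g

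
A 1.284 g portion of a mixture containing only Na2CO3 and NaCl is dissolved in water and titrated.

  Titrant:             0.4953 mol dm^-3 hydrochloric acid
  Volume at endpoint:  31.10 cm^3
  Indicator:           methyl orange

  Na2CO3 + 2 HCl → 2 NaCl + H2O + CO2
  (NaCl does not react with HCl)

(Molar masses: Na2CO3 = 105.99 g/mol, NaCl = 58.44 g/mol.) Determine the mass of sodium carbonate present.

n(HCl) = 0.03110 × 0.4953 = 0.01540 mol
Let x = n(Na2CO3), y = n(NaCl).
Titrant: 2x = 0.01540;  mass: 105.99x + 58.44y = 1.284
Solving, x = 7.702 × 10^-3 mol, y = 8.003 × 10^-3 mol
mass of Na2CO3 = 7.702 × 10^-3 × 105.99 = 0.8163 g

0.8163 g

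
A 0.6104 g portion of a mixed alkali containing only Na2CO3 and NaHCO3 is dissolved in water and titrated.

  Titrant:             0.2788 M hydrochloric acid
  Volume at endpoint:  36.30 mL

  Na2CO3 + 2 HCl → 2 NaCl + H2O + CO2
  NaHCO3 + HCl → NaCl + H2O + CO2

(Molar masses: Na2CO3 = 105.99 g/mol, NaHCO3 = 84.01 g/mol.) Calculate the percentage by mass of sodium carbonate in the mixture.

n(HCl) = 0.03630 × 0.2788 = 0.01012 mol
Let x = n(Na2CO3), y = n(NaHCO3).
Titrant: 2x + 1y = 0.01012;  mass: 105.99x + 84.01y = 0.6104
Solving, x = 3.866 × 10^-3 mol, y = 2.388 × 10^-3 mol
mass of Na2CO3 = 3.866 × 10^-3 × 105.99 = 0.4098 g
% Na2CO3 = 0.4098 / 0.6104 × 100 = 67.13 %

67.13 %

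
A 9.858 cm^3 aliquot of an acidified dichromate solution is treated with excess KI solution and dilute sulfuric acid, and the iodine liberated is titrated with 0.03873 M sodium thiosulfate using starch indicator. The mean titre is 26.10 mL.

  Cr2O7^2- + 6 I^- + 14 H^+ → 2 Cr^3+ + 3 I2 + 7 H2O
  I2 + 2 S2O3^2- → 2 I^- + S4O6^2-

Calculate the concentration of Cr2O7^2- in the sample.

n(S2O3^2-) = 0.02610 × 0.03873 = 1.011 × 10^-3 mol
n(I2) = n(S2O3^2-)/2 = 5.054 × 10^-4 mol
From the 1:3 ratio, n(Cr2O7^2-) in the aliquot = 1/3 × 5.054 × 10^-4 = 1.685 × 10^-4 mol
[Cr2O7^2-] = 1.685 × 10^-4 / 0.009858 = 0.01709 mol/L

0.01709 M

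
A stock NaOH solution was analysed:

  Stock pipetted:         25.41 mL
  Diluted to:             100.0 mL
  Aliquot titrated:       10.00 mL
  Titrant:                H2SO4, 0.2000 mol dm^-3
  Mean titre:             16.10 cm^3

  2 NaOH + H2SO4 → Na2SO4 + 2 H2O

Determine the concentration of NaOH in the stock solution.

n(H2SO4) = 0.01610 × 0.2000 = 3.220 × 10^-3 mol
From the 2:1 ratio, n(NaOH) in the aliquot = 2/1 × 3.220 × 10^-3 = 6.440 × 10^-3 mol
[NaOH]_dilute = 6.440 × 10^-3 / 0.01000 = 0.6440 mol/L
Dilution factor = 100.0 / 25.41 = 3.935
[NaOH]_stock = 0.6440 × 3.935 = 2.534 mol/L

2.534 mol/L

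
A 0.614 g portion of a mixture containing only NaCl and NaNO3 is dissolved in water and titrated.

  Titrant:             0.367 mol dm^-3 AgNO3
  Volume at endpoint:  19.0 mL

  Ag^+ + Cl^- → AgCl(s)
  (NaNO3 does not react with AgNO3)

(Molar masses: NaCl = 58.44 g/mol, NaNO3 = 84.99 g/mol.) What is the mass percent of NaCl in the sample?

66.4 %

n(AgNO3) = 0.0190 × 0.367 = 6.97 × 10^-3 mol
Let x = n(NaCl), y = n(NaNO3).
Titrant: 1x = 6.97 × 10^-3;  mass: 58.44x + 84.99y = 0.614
Solving, x = 6.97 × 10^-3 mol, y = 2.43 × 10^-3 mol
mass of NaCl = 6.97 × 10^-3 × 58.44 = 0.408 g
% NaCl = 0.408 / 0.614 × 100 = 66.4 %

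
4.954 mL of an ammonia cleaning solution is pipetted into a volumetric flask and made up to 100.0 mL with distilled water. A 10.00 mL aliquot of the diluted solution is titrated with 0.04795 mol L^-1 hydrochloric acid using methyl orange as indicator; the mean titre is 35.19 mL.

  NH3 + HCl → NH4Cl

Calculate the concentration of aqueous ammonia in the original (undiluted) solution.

3.406 mol/L

n(HCl) = 0.03519 × 0.04795 = 1.687 × 10^-3 mol
n(NH3) in the aliquot = 1.687 × 10^-3 mol (1:1 ratio)
[NH3]_dilute = 1.687 × 10^-3 / 0.01000 = 0.1687 mol/L
Dilution factor = 100.0 / 4.954 = 20.19
[NH3]_stock = 0.1687 × 20.19 = 3.406 mol/L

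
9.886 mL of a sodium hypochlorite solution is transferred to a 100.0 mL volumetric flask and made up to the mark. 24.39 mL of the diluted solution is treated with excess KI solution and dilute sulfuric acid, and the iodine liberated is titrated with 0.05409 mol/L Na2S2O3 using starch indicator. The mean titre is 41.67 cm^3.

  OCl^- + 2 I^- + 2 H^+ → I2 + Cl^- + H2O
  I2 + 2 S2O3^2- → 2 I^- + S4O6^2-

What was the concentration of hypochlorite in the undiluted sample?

0.4674 mol/L

n(S2O3^2-) = 0.04167 × 0.05409 = 2.254 × 10^-3 mol
n(I2) = n(S2O3^2-)/2 = 1.127 × 10^-3 mol
n(OCl^-) in the aliquot = 1.127 × 10^-3 mol (1:1 ratio)
[OCl^-]_dilute = 1.127 × 10^-3 / 0.02439 = 0.04621 mol/L
[OCl^-]_original = 0.04621 × 100.0/9.886 = 0.4674 mol/L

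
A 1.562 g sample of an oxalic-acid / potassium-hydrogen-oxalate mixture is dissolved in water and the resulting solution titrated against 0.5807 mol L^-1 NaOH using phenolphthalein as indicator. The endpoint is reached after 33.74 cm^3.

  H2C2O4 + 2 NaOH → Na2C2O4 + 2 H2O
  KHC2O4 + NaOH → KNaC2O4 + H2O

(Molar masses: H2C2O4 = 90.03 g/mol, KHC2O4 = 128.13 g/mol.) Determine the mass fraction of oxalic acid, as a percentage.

n(NaOH) = 0.03374 × 0.5807 = 0.01959 mol
Let x = n(H2C2O4), y = n(KHC2O4).
Titrant: 2x + 1y = 0.01959;  mass: 90.03x + 128.13y = 1.562
Solving, x = 5.706 × 10^-3 mol, y = 8.182 × 10^-3 mol
mass of H2C2O4 = 5.706 × 10^-3 × 90.03 = 0.5137 g
% H2C2O4 = 0.5137 / 1.562 × 100 = 32.89 %

32.89 %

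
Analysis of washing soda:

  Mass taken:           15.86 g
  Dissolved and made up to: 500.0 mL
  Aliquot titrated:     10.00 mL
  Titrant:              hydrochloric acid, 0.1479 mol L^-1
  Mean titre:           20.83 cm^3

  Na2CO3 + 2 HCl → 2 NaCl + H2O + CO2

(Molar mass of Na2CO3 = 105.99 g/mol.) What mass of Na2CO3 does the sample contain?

8.163 g

n(HCl) per titration = 0.02083 × 0.1479 = 3.081 × 10^-3 mol
From the 1:2 ratio, n(Na2CO3) in each aliquot = 1/2 × 3.081 × 10^-3 = 1.540 × 10^-3 mol
n(Na2CO3) in the whole flask = 1.540 × 10^-3 × 500.0/10.00 = 0.07702 mol
mass of Na2CO3 = 0.07702 × 105.99 = 8.163 g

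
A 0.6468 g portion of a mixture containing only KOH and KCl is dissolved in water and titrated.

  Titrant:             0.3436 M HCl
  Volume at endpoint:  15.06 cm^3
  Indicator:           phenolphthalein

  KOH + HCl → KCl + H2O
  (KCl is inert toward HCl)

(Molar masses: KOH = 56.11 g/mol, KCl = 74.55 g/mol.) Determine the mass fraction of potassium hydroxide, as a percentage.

n(HCl) = 0.01506 × 0.3436 = 5.175 × 10^-3 mol
Let x = n(KOH), y = n(KCl).
Titrant: 1x = 5.175 × 10^-3;  mass: 56.11x + 74.55y = 0.6468
Solving, x = 5.175 × 10^-3 mol, y = 4.781 × 10^-3 mol
mass of KOH = 5.175 × 10^-3 × 56.11 = 0.2903 g
% KOH = 0.2903 / 0.6468 × 100 = 44.89 %

44.89 %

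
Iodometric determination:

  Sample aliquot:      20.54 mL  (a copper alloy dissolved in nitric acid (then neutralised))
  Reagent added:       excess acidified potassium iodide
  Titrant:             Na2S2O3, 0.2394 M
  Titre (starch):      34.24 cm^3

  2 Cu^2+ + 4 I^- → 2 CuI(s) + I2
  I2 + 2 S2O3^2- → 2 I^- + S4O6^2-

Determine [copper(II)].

n(S2O3^2-) = 0.03424 × 0.2394 = 8.197 × 10^-3 mol
n(I2) = n(S2O3^2-)/2 = 4.099 × 10^-3 mol
From the 2:1 ratio, n(Cu2+) in the aliquot = 2/1 × 4.099 × 10^-3 = 8.197 × 10^-3 mol
[Cu2+] = 8.197 × 10^-3 / 0.02054 = 0.3991 mol/L

0.3991 M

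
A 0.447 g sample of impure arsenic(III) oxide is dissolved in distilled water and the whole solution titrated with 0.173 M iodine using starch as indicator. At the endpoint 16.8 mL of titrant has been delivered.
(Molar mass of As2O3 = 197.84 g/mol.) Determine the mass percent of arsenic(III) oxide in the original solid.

As2O3 + 2 I2 + 2 H2O → As2O5 + 4 HI
n(I2) = 0.0168 L × 0.173 mol/L = 2.91 × 10^-3 mol
From the 1:2 ratio, n(As2O3) = 1/2 × 2.91 × 10^-3 = 1.45 × 10^-3 mol
mass of As2O3 = 1.45 × 10^-3 × 197.84 g/mol = 0.288 g
% As2O3 = 0.288 / 0.447 × 100 = 64.3 %

64.3 %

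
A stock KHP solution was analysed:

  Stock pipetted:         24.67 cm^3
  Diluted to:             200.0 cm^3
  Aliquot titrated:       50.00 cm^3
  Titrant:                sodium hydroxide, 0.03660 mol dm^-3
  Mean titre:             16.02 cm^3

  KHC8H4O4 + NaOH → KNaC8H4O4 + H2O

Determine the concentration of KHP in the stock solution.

0.09507 mol/L

n(NaOH) = 0.01602 × 0.03660 = 5.863 × 10^-4 mol
n(KHC8H4O4) in the aliquot = 5.863 × 10^-4 mol (1:1 ratio)
[KHC8H4O4]_dilute = 5.863 × 10^-4 / 0.05000 = 0.01173 mol/L
Dilution factor = 200.0 / 24.67 = 8.107
[KHC8H4O4]_stock = 0.01173 × 8.107 = 0.09507 mol/L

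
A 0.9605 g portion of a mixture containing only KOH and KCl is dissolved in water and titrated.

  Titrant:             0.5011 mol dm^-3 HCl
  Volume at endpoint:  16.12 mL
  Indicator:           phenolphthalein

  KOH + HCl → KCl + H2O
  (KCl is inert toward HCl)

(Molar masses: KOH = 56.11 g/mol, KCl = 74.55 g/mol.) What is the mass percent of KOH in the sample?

47.19 %

n(HCl) = 0.01612 × 0.5011 = 8.078 × 10^-3 mol
Let x = n(KOH), y = n(KCl).
Titrant: 1x = 8.078 × 10^-3;  mass: 56.11x + 74.55y = 0.9605
Solving, x = 8.078 × 10^-3 mol, y = 6.804 × 10^-3 mol
mass of KOH = 8.078 × 10^-3 × 56.11 = 0.4532 g
% KOH = 0.4532 / 0.9605 × 100 = 47.19 %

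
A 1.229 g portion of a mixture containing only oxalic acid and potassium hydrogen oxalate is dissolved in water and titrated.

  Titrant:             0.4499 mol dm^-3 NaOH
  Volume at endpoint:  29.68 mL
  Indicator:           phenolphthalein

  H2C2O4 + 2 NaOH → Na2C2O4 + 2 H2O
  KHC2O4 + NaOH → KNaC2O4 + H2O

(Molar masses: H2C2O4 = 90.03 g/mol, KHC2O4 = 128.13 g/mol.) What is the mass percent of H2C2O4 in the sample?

n(NaOH) = 0.02968 × 0.4499 = 0.01335 mol
Let x = n(H2C2O4), y = n(KHC2O4).
Titrant: 2x + 1y = 0.01335;  mass: 90.03x + 128.13y = 1.229
Solving, x = 2.899 × 10^-3 mol, y = 7.555 × 10^-3 mol
mass of H2C2O4 = 2.899 × 10^-3 × 90.03 = 0.2610 g
% H2C2O4 = 0.2610 / 1.229 × 100 = 21.24 %

21.24 %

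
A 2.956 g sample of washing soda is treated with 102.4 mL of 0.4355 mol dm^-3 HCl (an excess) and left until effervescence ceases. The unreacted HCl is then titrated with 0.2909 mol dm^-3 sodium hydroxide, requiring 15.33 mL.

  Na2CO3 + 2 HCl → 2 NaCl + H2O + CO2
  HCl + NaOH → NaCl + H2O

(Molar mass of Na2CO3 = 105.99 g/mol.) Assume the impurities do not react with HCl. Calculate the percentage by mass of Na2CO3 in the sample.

71.96 %

n(HCl) added = 0.1024 × 0.4355 = 0.04460 mol
n(NaOH) used in back-titration = 0.01533 × 0.2909 = 4.459 × 10^-3 mol
n(HCl) left over = 4.459 × 10^-3 mol (1:1 ratio)
n(HCl) consumed by analyte = 0.04460 − 4.459 × 10^-3 = 0.04014 mol
From the 1:2 ratio, n(Na2CO3) = 1/2 × 0.04014 = 0.02007 mol
mass of Na2CO3 = 0.02007 × 105.99 = 2.127 g
% Na2CO3 = 2.127 / 2.956 × 100 = 71.96 %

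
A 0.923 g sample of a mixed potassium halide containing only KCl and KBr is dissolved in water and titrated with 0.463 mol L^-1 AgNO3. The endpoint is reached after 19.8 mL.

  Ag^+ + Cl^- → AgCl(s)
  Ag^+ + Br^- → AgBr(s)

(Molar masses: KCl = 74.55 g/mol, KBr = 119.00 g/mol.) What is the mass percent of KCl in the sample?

30.5 %

n(AgNO3) = 0.0198 × 0.463 = 9.17 × 10^-3 mol
Let x = n(KCl), y = n(KBr).
Titrant: 1x + 1y = 9.17 × 10^-3;  mass: 74.55x + 119.00y = 0.923
Solving, x = 3.78 × 10^-3 mol, y = 5.39 × 10^-3 mol
mass of KCl = 3.78 × 10^-3 × 74.55 = 0.282 g
% KCl = 0.282 / 0.923 × 100 = 30.5 %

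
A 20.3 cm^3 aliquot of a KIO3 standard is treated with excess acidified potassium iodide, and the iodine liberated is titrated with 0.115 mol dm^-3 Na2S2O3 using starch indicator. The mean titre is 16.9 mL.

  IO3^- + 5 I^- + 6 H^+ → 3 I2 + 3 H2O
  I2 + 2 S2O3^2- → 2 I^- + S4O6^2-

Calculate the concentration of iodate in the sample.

0.0160 mol/L

n(S2O3^2-) = 0.0169 × 0.115 = 1.94 × 10^-3 mol
n(I2) = n(S2O3^2-)/2 = 9.72 × 10^-4 mol
From the 1:3 ratio, n(IO3^-) in the aliquot = 1/3 × 9.72 × 10^-4 = 3.24 × 10^-4 mol
[IO3^-] = 3.24 × 10^-4 / 0.0203 = 0.0160 mol/L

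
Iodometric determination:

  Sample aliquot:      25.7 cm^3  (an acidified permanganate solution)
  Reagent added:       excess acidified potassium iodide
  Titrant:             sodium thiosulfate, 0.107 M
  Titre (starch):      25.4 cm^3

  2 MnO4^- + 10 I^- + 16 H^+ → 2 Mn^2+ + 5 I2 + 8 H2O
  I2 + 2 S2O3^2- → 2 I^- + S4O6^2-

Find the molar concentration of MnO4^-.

n(S2O3^2-) = 0.0254 × 0.107 = 2.72 × 10^-3 mol
n(I2) = n(S2O3^2-)/2 = 1.36 × 10^-3 mol
From the 2:5 ratio, n(MnO4^-) in the aliquot = 2/5 × 1.36 × 10^-3 = 5.44 × 10^-4 mol
[MnO4^-] = 5.44 × 10^-4 / 0.0257 = 0.0212 mol/L

0.0212 M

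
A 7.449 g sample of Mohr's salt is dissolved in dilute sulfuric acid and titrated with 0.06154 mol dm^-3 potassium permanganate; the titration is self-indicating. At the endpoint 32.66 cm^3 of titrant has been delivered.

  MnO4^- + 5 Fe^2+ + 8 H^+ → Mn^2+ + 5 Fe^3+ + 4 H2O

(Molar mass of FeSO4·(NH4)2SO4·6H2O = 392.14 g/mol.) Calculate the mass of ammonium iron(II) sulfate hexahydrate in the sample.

3.941 g

n(KMnO4) = 0.03266 L × 0.06154 mol/L = 2.010 × 10^-3 mol
From the 5:1 ratio, n(FeSO4·(NH4)2SO4·6H2O) = 5/1 × 2.010 × 10^-3 = 0.01005 mol
mass of FeSO4·(NH4)2SO4·6H2O = 0.01005 × 392.14 g/mol = 3.941 g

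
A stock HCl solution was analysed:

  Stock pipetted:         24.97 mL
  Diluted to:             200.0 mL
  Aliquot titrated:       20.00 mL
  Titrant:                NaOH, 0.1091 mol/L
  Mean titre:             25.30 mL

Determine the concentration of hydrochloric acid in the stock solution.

1.105 mol/L

HCl + NaOH → NaCl + H2O
n(NaOH) = 0.02530 × 0.1091 = 2.760 × 10^-3 mol
n(HCl) in the aliquot = 2.760 × 10^-3 mol (1:1 ratio)
[HCl]_dilute = 2.760 × 10^-3 / 0.02000 = 0.1380 mol/L
Dilution factor = 200.0 / 24.97 = 8.010
[HCl]_stock = 0.1380 × 8.010 = 1.105 mol/L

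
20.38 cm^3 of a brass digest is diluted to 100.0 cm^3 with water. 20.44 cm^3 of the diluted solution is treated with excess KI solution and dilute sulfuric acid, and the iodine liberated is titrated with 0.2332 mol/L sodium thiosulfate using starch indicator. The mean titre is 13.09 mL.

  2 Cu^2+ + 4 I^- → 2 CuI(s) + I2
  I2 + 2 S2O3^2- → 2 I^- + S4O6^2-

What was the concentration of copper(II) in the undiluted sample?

0.7328 mol/L

n(S2O3^2-) = 0.01309 × 0.2332 = 3.053 × 10^-3 mol
n(I2) = n(S2O3^2-)/2 = 1.526 × 10^-3 mol
From the 2:1 ratio, n(Cu2+) in the aliquot = 2/1 × 1.526 × 10^-3 = 3.053 × 10^-3 mol
[Cu2+]_dilute = 3.053 × 10^-3 / 0.02044 = 0.1493 mol/L
[Cu2+]_original = 0.1493 × 100.0/20.38 = 0.7328 mol/L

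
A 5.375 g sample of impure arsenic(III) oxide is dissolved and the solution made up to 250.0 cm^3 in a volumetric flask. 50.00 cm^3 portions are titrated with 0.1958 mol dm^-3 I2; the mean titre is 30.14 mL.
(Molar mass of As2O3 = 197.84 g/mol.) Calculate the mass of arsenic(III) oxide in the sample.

2.919 g

As2O3 + 2 I2 + 2 H2O → As2O5 + 4 HI
n(I2) per titration = 0.03014 × 0.1958 = 5.901 × 10^-3 mol
From the 1:2 ratio, n(As2O3) in each aliquot = 1/2 × 5.901 × 10^-3 = 2.951 × 10^-3 mol
n(As2O3) in the whole flask = 2.951 × 10^-3 × 250.0/50.00 = 0.01475 mol
mass of As2O3 = 0.01475 × 197.84 = 2.919 g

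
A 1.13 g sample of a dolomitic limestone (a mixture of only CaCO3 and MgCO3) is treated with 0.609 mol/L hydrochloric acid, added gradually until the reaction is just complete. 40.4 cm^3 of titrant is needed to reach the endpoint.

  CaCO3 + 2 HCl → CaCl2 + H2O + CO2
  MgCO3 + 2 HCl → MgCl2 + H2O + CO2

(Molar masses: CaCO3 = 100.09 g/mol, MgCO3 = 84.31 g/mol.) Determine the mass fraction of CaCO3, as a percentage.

n(HCl) = 0.0404 × 0.609 = 0.0246 mol
Let x = n(CaCO3), y = n(MgCO3).
Titrant: 2x + 2y = 0.0246;  mass: 100.09x + 84.31y = 1.13
Solving, x = 5.88 × 10^-3 mol, y = 6.42 × 10^-3 mol
mass of CaCO3 = 5.88 × 10^-3 × 100.09 = 0.589 g
% CaCO3 = 0.589 / 1.13 × 100 = 52.1 %

52.1 %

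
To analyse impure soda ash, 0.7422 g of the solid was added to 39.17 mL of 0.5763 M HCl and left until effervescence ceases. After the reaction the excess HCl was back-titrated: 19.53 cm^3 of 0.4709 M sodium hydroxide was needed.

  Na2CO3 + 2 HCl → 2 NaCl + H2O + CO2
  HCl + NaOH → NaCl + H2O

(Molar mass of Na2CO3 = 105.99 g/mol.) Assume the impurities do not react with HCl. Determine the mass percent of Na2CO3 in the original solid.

95.52 %

n(HCl) added = 0.03917 × 0.5763 = 0.02257 mol
n(NaOH) used in back-titration = 0.01953 × 0.4709 = 9.197 × 10^-3 mol
n(HCl) left over = 9.197 × 10^-3 mol (1:1 ratio)
n(HCl) consumed by analyte = 0.02257 − 9.197 × 10^-3 = 0.01338 mol
From the 1:2 ratio, n(Na2CO3) = 1/2 × 0.01338 = 6.688 × 10^-3 mol
mass of Na2CO3 = 6.688 × 10^-3 × 105.99 = 0.7089 g
% Na2CO3 = 0.7089 / 0.7422 × 100 = 95.52 %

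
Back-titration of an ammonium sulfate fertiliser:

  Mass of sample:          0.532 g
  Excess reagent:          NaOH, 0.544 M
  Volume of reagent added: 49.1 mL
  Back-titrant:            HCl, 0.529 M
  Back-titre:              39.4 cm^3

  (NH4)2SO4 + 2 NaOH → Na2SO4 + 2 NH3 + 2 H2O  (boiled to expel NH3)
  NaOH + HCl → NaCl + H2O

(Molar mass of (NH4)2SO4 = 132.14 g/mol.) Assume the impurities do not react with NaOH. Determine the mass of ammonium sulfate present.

0.388 g

n(NaOH) added = 0.0491 × 0.544 = 0.0267 mol
n(HCl) used in back-titration = 0.0394 × 0.529 = 0.0208 mol
n(NaOH) left over = 0.0208 mol (1:1 ratio)
n(NaOH) consumed by analyte = 0.0267 − 0.0208 = 5.87 × 10^-3 mol
From the 1:2 ratio, n((NH4)2SO4) = 1/2 × 5.87 × 10^-3 = 2.93 × 10^-3 mol
mass of (NH4)2SO4 = 2.93 × 10^-3 × 132.14 = 0.388 g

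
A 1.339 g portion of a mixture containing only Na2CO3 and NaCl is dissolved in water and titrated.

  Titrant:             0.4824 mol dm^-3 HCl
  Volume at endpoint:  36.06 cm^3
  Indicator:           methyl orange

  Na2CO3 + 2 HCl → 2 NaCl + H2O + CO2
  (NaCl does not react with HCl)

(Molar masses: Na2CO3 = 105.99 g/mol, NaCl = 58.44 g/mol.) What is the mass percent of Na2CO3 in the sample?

n(HCl) = 0.03606 × 0.4824 = 0.01740 mol
Let x = n(Na2CO3), y = n(NaCl).
Titrant: 2x = 0.01740;  mass: 105.99x + 58.44y = 1.339
Solving, x = 8.698 × 10^-3 mol, y = 7.138 × 10^-3 mol
mass of Na2CO3 = 8.698 × 10^-3 × 105.99 = 0.9219 g
% Na2CO3 = 0.9219 / 1.339 × 100 = 68.85 %

68.85 %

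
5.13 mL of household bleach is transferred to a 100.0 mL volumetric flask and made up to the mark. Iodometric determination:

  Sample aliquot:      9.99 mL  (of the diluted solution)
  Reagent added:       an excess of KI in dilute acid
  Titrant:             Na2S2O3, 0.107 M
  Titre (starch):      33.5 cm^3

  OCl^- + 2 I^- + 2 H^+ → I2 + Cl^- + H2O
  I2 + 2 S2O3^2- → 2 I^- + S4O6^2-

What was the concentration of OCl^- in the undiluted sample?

n(S2O3^2-) = 0.0335 × 0.107 = 3.58 × 10^-3 mol
n(I2) = n(S2O3^2-)/2 = 1.79 × 10^-3 mol
n(OCl^-) in the aliquot = 1.79 × 10^-3 mol (1:1 ratio)
[OCl^-]_dilute = 1.79 × 10^-3 / 0.00999 = 0.179 mol/L
[OCl^-]_original = 0.179 × 100.0/5.13 = 3.50 mol/L

3.50 M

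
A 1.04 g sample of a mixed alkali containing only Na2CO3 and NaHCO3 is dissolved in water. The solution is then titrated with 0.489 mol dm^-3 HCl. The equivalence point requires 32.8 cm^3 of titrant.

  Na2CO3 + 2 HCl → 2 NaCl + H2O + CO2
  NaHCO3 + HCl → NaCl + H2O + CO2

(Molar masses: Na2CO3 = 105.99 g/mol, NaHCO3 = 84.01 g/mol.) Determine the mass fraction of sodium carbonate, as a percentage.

n(HCl) = 0.0328 × 0.489 = 0.0160 mol
Let x = n(Na2CO3), y = n(NaHCO3).
Titrant: 2x + 1y = 0.0160;  mass: 105.99x + 84.01y = 1.04
Solving, x = 4.96 × 10^-3 mol, y = 6.13 × 10^-3 mol
mass of Na2CO3 = 4.96 × 10^-3 × 105.99 = 0.525 g
% Na2CO3 = 0.525 / 1.04 × 100 = 50.5 %

50.5 %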